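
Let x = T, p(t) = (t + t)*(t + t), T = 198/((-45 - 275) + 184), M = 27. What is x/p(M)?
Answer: -11/22032 ≈ -0.00049927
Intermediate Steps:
T = -99/68 (T = 198/(-320 + 184) = 198/(-136) = 198*(-1/136) = -99/68 ≈ -1.4559)
p(t) = 4*t² (p(t) = (2*t)*(2*t) = 4*t²)
x = -99/68 ≈ -1.4559
x/p(M) = -99/(68*(4*27²)) = -99/(68*(4*729)) = -99/68/2916 = -99/68*1/2916 = -11/22032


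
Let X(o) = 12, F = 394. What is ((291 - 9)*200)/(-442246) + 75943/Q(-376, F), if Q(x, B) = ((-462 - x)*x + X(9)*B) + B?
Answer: 15736428389/8282825334 ≈ 1.8999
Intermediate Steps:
Q(x, B) = 13*B + x*(-462 - x) (Q(x, B) = ((-462 - x)*x + 12*B) + B = (x*(-462 - x) + 12*B) + B = (12*B + x*(-462 - x)) + B = 13*B + x*(-462 - x))
((291 - 9)*200)/(-442246) + 75943/Q(-376, F) = ((291 - 9)*200)/(-442246) + 75943/(-1*(-376)² - 462*(-376) + 13*394) = (282*200)*(-1/442246) + 75943/(-1*141376 + 173712 + 5122) = 56400*(-1/442246) + 75943/(-141376 + 173712 + 5122) = -28200/221123 + 75943/37458 = 15736428389/8282825334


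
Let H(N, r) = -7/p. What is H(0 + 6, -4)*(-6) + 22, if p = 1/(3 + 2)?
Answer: 232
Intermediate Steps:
p = 1/5 ≈ 0.20000
H(N, r) = -35 (H(N, r) = -7/1/5 = -7*5 = -35)
H(0 + 6, -4)*(-6) + 22 = -35*(-6) + 22 = 210 + 22 = 232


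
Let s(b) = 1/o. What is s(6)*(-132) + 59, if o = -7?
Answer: 545/7 ≈ 77.857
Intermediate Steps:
s(b) = -1/7 (s(b) = 1/(-7) = -1/7)
s(6)*(-132) + 59 = -1/7*(-132) + 59 = 132/7 + 59 = 545/7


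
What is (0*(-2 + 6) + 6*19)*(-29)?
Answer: -3306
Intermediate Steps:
(0*(-2 + 6) + 6*19)*(-29) = (0*4 + 114)*(-29) = (0 + 114)*(-29) = 114*(-29) = -3306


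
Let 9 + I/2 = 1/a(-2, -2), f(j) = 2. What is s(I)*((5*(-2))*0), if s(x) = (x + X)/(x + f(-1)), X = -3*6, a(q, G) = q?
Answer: 0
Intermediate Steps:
I = -19 (I = -18 + 2/(-2) = -18 + 2*(-1/2) = -18 - 1 = -19)
X = -18
s(x) = (-18 + x)/(2 + x) (s(x) = (x - 18)/(x + 2) = (-18 + x)/(2 + x))
s(I)*((5*(-2))*0) = ((-18 - 19)/(2 - 19))*((5*(-2))*0) = (-37/(-17))*(-10*0) = -1/17*(-37)*0 = (37/17)*0 = 0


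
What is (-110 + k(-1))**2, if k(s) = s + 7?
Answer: 10816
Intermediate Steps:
k(s) = 7 + s
(-110 + k(-1))**2 = (-110 + (7 - 1))**2 = (-110 + 6)**2 = (-104)**2 = 10816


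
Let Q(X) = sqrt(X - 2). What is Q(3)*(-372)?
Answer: -372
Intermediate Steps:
Q(X) = sqrt(-2 + X)
Q(3)*(-372) = sqrt(-2 + 3)*(-372) = sqrt(1)*(-372) = 1*(-372) = -372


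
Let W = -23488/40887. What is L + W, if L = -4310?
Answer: -176246458/40887 ≈ -4310.6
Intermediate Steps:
W = -23488/40887 (W = -23488*1/40887 = -23488/40887 ≈ -0.57446)
L + W = -4310 - 23488/40887 = -176246458/40887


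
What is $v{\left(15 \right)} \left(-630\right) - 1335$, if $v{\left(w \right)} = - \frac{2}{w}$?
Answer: $-1251$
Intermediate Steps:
$v{\left(15 \right)} \left(-630\right) - 1335 = - \frac{2}{15} \left(-630\right) - 1335 = \left(-2\right) \frac{1}{15} \left(-630\right) - 1335 = \left(- \frac{2}{15}\right) \left(-630\right) - 1335 = 84 - 1335 = -1251$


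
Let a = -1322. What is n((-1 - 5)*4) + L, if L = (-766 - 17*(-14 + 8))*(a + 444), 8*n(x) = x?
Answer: 582989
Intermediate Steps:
n(x) = x/8
L = 582992 (L = (-766 - 17*(-14 + 8))*(-1322 + 444) = (-766 - 17*(-6))*(-878) = (-766 + 102)*(-878) = -664*(-878) = 582992)
n((-1 - 5)*4) + L = ((-1 - 5)*4)/8 + 582992 = (-6*4)/8 + 582992 = (1/8)*(-24) + 582992 = -3 + 582992 = 582989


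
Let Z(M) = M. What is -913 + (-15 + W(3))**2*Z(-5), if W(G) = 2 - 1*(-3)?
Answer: -1413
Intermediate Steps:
W(G) = 5 (W(G) = 2 + 3 = 5)
-913 + (-15 + W(3))**2*Z(-5) = -913 + (-15 + 5)**2*(-5) = -913 + (-10)**2*(-5) = -913 + 100*(-5) = -913 - 500 = -1413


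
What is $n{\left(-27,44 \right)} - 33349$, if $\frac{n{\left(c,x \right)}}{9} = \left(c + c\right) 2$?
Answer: $-34321$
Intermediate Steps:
$n{\left(c,x \right)} = 36 c$ ($n{\left(c,x \right)} = 9 \left(c + c\right) 2 = 9 \cdot 2 c 2 = 9 \cdot 4 c = 36 c$)
$n{\left(-27,44 \right)} - 33349 = 36 \left(-27\right) - 33349 = -972 - 33349 = -34321$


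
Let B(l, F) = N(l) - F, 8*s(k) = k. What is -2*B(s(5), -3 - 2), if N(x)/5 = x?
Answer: -65/4 ≈ -16.250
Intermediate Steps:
N(x) = 5*x
s(k) = k/8
B(l, F) = -F + 5*l (B(l, F) = 5*l - F = -F + 5*l)
-2*B(s(5), -3 - 2) = -2*(-(-3 - 2) + 5*((⅛)*5)) = -2*(-1*(-5) + 5*(5/8)) = -2*(5 + 25/8) = -2*65/8 = -65/4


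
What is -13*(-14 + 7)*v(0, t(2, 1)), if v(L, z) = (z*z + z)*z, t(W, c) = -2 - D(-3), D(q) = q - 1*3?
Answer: 7280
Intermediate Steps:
D(q) = -3 + q (D(q) = q - 3 = -3 + q)
t(W, c) = 4 (t(W, c) = -2 - (-3 - 3) = -2 - 1*(-6) = -2 + 6 = 4)
v(L, z) = z*(z + z**2) (v(L, z) = (z**2 + z)*z = (z + z**2)*z = z*(z + z**2))
-13*(-14 + 7)*v(0, t(2, 1)) = -13*(-14 + 7)*4**2*(1 + 4) = -(-91)*16*5 = -(-91)*80 = -13*(-560) = 7280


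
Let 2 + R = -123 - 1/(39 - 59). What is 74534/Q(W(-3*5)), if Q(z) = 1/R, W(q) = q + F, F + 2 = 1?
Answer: -93130233/10 ≈ -9.3130e+6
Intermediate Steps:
F = -1 (F = -2 + 1 = -1)
W(q) = -1 + q (W(q) = q - 1 = -1 + q)
R = -2499/20 (R = -2 + (-123 - 1/(39 - 59)) = -2 + (-123 - 1/(-20)) = -2 + (-123 - 1*(-1/20)) = -2 + (-123 + 1/20) = -2 - 2459/20 = -2499/20 ≈ -124.95)
Q(z) = -20/2499 (Q(z) = 1/(-2499/20) = -20/2499)
74534/Q(W(-3*5)) = 74534/(-20/2499) = 74534*(-2499/20) = -93130233/10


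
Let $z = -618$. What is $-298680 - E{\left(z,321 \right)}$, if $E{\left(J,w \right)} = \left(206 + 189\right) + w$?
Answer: $-299396$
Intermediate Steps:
$E{\left(J,w \right)} = 395 + w$
$-298680 - E{\left(z,321 \right)} = -298680 - \left(395 + 321\right) = -298680 - 716 = -299396$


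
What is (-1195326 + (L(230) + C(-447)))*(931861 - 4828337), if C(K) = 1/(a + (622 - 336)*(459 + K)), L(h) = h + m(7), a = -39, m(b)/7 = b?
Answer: 15799409337287720/3393 ≈ 4.6565e+12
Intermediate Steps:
m(b) = 7*b
L(h) = 49 + h (L(h) = h + 7*7 = h + 49 = 49 + h)
C(K) = 1/(131235 + 286*K) (C(K) = 1/(-39 + (622 - 336)*(459 + K)) = 1/(-39 + 286*(459 + K)) = 1/(-39 + (131274 + 286*K)) = 1/(131235 + 286*K))
(-1195326 + (L(230) + C(-447)))*(931861 - 4828337) = (-1195326 + ((49 + 230) + 1/(13*(10095 + 22*(-447)))))*(931861 - 4828337) = (-1195326 + (279 + 1/(13*(10095 - 9834))))*(-3896476) = (-1195326 + (279 + (1/13)/261))*(-3896476) = (-1195326 + (279 + (1/13)*(1/261)))*(-3896476) = (-1195326 + (279 + 1/3393))*(-3896476) = (-1195326 + 946648/3393)*(-3896476) = -4054794470/3393*(-3896476) = 15799409337287720/3393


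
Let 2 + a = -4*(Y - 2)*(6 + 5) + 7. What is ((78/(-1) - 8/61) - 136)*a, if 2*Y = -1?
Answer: -1502130/61 ≈ -24625.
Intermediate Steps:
Y = -1/2 (Y = (1/2)*(-1) = -1/2 ≈ -0.50000)
a = 115 (a = -2 + (-4*(-1/2 - 2)*(6 + 5) + 7) = -2 + (-(-10)*11 + 7) = -2 + (-4*(-55/2) + 7) = -2 + (110 + 7) = -2 + 117 = 115)
((78/(-1) - 8/61) - 136)*a = ((78/(-1) - 8/61) - 136)*115 = ((78*(-1) - 8*1/61) - 136)*115 = ((-78 - 8/61) - 136)*115 = (-4766/61 - 136)*115 = -13062/61*115 = -1502130/61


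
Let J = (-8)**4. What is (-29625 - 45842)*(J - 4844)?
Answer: 56449316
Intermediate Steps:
J = 4096
(-29625 - 45842)*(J - 4844) = (-29625 - 45842)*(4096 - 4844) = -75467*(-748) = 56449316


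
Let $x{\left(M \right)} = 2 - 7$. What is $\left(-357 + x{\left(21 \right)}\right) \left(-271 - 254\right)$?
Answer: $190050$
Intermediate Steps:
$x{\left(M \right)} = -5$ ($x{\left(M \right)} = 2 - 7 = -5$)
$\left(-357 + x{\left(21 \right)}\right) \left(-271 - 254\right) = \left(-357 - 5\right) \left(-271 - 254\right) = \left(-362\right) \left(-525\right) = 190050$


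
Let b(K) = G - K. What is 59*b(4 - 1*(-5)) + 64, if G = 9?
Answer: 64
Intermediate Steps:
b(K) = 9 - K
59*b(4 - 1*(-5)) + 64 = 59*(9 - (4 - 1*(-5))) + 64 = 59*(9 - (4 + 5)) + 64 = 59*(9 - 1*9) + 64 = 59*(9 - 9) + 64 = 59*0 + 64 = 0 + 64 = 64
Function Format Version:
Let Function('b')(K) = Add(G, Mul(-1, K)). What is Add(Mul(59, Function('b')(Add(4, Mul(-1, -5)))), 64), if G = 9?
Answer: 64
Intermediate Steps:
Function('b')(K) = Add(9, Mul(-1, K))
Add(Mul(59, Function('b')(Add(4, Mul(-1, -5)))), 64) = Add(Mul(59, Add(9, Mul(-1, Add(4, Mul(-1, -5))))), 64) = Add(Mul(59, Add(9, Mul(-1, Add(4, 5)))), 64) = Add(Mul(59, Add(9, Mul(-1, 9))), 64) = Add(Mul(59, Add(9, -9)), 64) = Add(Mul(59, 0), 64) = Add(0, 64) = 64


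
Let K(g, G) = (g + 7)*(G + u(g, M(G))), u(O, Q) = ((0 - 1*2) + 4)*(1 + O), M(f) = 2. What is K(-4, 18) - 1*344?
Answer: -308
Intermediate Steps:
u(O, Q) = 2 + 2*O (u(O, Q) = ((0 - 2) + 4)*(1 + O) = (-2 + 4)*(1 + O) = 2*(1 + O) = 2 + 2*O)
K(g, G) = (7 + g)*(2 + G + 2*g) (K(g, G) = (g + 7)*(G + (2 + 2*g)) = (7 + g)*(2 + G + 2*g))
K(-4, 18) - 1*344 = (14 + 2*(-4)² + 7*18 + 16*(-4) + 18*(-4)) - 1*344 = (14 + 2*16 + 126 - 64 - 72) - 344 = (14 + 32 + 126 - 64 - 72) - 344 = 36 - 344 = -308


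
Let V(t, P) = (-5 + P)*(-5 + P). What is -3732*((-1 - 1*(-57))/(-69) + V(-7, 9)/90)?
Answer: 816064/345 ≈ 2365.4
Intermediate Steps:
V(t, P) = (-5 + P)**2
-3732*((-1 - 1*(-57))/(-69) + V(-7, 9)/90) = -3732*((-1 - 1*(-57))/(-69) + (-5 + 9)**2/90) = -3732*((-1 + 57)*(-1/69) + 4**2*(1/90)) = -3732*(56*(-1/69) + 16*(1/90)) = -3732*(-56/69 + 8/45) = -3732*(-656/1035) = 816064/345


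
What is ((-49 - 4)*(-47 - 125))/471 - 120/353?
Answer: 3161428/166263 ≈ 19.015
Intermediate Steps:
((-49 - 4)*(-47 - 125))/471 - 120/353 = -53*(-172)*(1/471) - 120*1/353 = 9116*(1/471) - 120/353 = 9116/471 - 120/353 = 3161428/166263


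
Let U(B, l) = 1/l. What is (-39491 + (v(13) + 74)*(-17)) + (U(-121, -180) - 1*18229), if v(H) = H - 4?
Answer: -10643581/180 ≈ -59131.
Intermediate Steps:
v(H) = -4 + H
(-39491 + (v(13) + 74)*(-17)) + (U(-121, -180) - 1*18229) = (-39491 + ((-4 + 13) + 74)*(-17)) + (1/(-180) - 1*18229) = (-39491 + (9 + 74)*(-17)) + (-1/180 - 18229) = (-39491 + 83*(-17)) - 3281221/180 = (-39491 - 1411) - 3281221/180 = -40902 - 3281221/180 = -10643581/180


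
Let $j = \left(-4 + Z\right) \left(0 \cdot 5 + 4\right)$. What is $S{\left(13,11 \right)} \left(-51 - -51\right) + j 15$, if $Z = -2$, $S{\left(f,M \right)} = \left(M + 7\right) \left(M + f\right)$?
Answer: $-360$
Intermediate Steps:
$S{\left(f,M \right)} = \left(7 + M\right) \left(M + f\right)$
$j = -24$ ($j = \left(-4 - 2\right) \left(0 \cdot 5 + 4\right) = - 6 \left(0 + 4\right) = \left(-6\right) 4 = -24$)
$S{\left(13,11 \right)} \left(-51 - -51\right) + j 15 = \left(11^{2} + 7 \cdot 11 + 7 \cdot 13 + 11 \cdot 13\right) \left(-51 - -51\right) - 360 = \left(121 + 77 + 91 + 143\right) \left(-51 + 51\right) - 360 = 432 \cdot 0 - 360 = 0 - 360 = -360$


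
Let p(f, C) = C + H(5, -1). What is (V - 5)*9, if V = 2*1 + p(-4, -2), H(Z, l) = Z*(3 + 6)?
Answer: 360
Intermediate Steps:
H(Z, l) = 9*Z (H(Z, l) = Z*9 = 9*Z)
p(f, C) = 45 + C (p(f, C) = C + 9*5 = C + 45 = 45 + C)
V = 45 (V = 2*1 + (45 - 2) = 2 + 43 = 45)
(V - 5)*9 = (45 - 5)*9 = 40*9 = 360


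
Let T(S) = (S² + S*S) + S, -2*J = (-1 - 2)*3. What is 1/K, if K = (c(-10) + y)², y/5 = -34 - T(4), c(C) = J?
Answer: 4/477481 ≈ 8.3773e-6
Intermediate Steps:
J = 9/2 (J = -(-1 - 2)*3/2 = -(-3)*3/2 = -½*(-9) = 9/2 ≈ 4.5000)
T(S) = S + 2*S² (T(S) = (S² + S²) + S = 2*S² + S = S + 2*S²)
c(C) = 9/2
y = -350 (y = 5*(-34 - 4*(1 + 2*4)) = 5*(-34 - 4*(1 + 8)) = 5*(-34 - 4*9) = 5*(-34 - 1*36) = 5*(-34 - 36) = 5*(-70) = -350)
K = 477481/4 (K = (9/2 - 350)² = (-691/2)² = 477481/4 ≈ 1.1937e+5)
1/K = 1/(477481/4) = 4/477481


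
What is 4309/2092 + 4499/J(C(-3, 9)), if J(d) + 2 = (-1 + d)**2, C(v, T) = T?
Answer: 4839533/64852 ≈ 74.624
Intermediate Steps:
J(d) = -2 + (-1 + d)**2
4309/2092 + 4499/J(C(-3, 9)) = 4309/2092 + 4499/(-2 + (-1 + 9)**2) = 4309*(1/2092) + 4499/(-2 + 8**2) = 4309/2092 + 4499/(-2 + 64) = 4309/2092 + 4499/62 = 4839533/64852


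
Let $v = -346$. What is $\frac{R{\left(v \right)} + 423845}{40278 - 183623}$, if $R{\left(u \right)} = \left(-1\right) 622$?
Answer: $- \frac{423223}{143345} \approx -2.9525$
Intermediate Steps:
$R{\left(u \right)} = -622$
$\frac{R{\left(v \right)} + 423845}{40278 - 183623} = \frac{-622 + 423845}{40278 - 183623} = \frac{423223}{-143345} = 423223 \left(- \frac{1}{143345}\right) = - \frac{423223}{143345}$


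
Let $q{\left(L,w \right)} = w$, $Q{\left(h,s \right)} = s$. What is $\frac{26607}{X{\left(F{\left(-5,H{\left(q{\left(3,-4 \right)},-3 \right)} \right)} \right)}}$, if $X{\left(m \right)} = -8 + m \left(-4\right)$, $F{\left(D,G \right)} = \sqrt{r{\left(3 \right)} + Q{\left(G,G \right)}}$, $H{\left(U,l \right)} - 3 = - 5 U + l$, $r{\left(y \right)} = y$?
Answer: $\frac{26607}{38} - \frac{26607 \sqrt{23}}{76} \approx -978.8$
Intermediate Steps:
$H{\left(U,l \right)} = 3 + l - 5 U$ ($H{\left(U,l \right)} = 3 - \left(- l + 5 U\right) = 3 + l - 5 U$)
$F{\left(D,G \right)} = \sqrt{3 + G}$
$X{\left(m \right)} = -8 - 4 m$
$\frac{26607}{X{\left(F{\left(-5,H{\left(q{\left(3,-4 \right)},-3 \right)} \right)} \right)}} = \frac{26607}{-8 - 4 \sqrt{3 - -20}} = \frac{26607}{-8 - 4 \sqrt{3 + \left(3 - 3 + 20\right)}} = \frac{26607}{-8 - 4 \sqrt{3 + 20}} = \frac{26607}{-8 - 4 \sqrt{23}}$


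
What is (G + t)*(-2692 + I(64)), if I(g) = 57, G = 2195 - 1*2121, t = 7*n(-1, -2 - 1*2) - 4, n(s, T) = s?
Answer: -166005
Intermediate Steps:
t = -11 (t = 7*(-1) - 4 = -7 - 4 = -11)
G = 74 (G = 2195 - 2121 = 74)
(G + t)*(-2692 + I(64)) = (74 - 11)*(-2692 + 57) = 63*(-2635) = -166005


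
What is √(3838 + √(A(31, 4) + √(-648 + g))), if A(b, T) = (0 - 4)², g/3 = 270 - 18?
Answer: √(3838 + √2*√(8 + 3*√3)) ≈ 61.993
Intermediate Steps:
g = 756 (g = 3*(270 - 18) = 3*252 = 756)
A(b, T) = 16 (A(b, T) = (-4)² = 16)
√(3838 + √(A(31, 4) + √(-648 + g))) = √(3838 + √(16 + √(-648 + 756))) = √(3838 + √(16 + √108)) = √(3838 + √(16 + 6*√3))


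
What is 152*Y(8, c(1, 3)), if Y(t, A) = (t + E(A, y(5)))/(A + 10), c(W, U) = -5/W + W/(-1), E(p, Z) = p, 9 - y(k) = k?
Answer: 76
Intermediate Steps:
y(k) = 9 - k
c(W, U) = -W - 5/W (c(W, U) = -5/W + W*(-1) = -5/W - W = -W - 5/W)
Y(t, A) = (A + t)/(10 + A) (Y(t, A) = (t + A)/(A + 10) = (A + t)/(10 + A))
152*Y(8, c(1, 3)) = 152*(((-1*1 - 5/1) + 8)/(10 + (-1*1 - 5/1))) = 152*(((-1 - 5*1) + 8)/(10 + (-1 - 5*1))) = 152*(((-1 - 5) + 8)/(10 + (-1 - 5))) = 152*((-6 + 8)/(10 - 6)) = 152*(2/4) = 152*((¼)*2) = 152*(½) = 76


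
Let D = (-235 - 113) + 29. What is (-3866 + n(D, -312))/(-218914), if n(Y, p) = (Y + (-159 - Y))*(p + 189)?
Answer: -15691/218914 ≈ -0.071676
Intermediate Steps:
D = -319 (D = -348 + 29 = -319)
n(Y, p) = -30051 - 159*p (n(Y, p) = -159*(189 + p) = -30051 - 159*p)
(-3866 + n(D, -312))/(-218914) = (-3866 + (-30051 - 159*(-312)))/(-218914) = (-3866 + (-30051 + 49608))*(-1/218914) = (-3866 + 19557)*(-1/218914) = 15691*(-1/218914) = -15691/218914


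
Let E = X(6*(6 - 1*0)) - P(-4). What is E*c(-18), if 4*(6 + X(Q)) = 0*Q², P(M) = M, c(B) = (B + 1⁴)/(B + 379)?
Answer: 34/361 ≈ 0.094183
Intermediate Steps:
c(B) = (1 + B)/(379 + B) (c(B) = (B + 1)/(379 + B) = (1 + B)/(379 + B))
X(Q) = -6 (X(Q) = -6 + (0*Q²)/4 = -6 + (¼)*0 = -6 + 0 = -6)
E = -2 (E = -6 - 1*(-4) = -6 + 4 = -2)
E*c(-18) = -2*(1 - 18)/(379 - 18) = -2*(-17)/361 = -2*(-17/361) = 34/361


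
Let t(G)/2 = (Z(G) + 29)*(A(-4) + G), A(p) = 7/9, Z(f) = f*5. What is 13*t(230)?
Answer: 7074262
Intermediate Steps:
Z(f) = 5*f
A(p) = 7/9 (A(p) = 7*(⅑) = 7/9)
t(G) = 2*(29 + 5*G)*(7/9 + G) (t(G) = 2*((5*G + 29)*(7/9 + G)) = 2*((29 + 5*G)*(7/9 + G)) = 2*(29 + 5*G)*(7/9 + G))
13*t(230) = 13*(406/9 + 10*230² + (592/9)*230) = 13*(406/9 + 10*52900 + 136160/9) = 13*(406/9 + 529000 + 136160/9) = 13*544174 = 7074262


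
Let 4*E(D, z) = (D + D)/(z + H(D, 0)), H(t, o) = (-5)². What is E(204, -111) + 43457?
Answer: 1868600/43 ≈ 43456.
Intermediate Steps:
H(t, o) = 25
E(D, z) = D/(2*(25 + z)) (E(D, z) = ((D + D)/(z + 25))/4 = ((2*D)/(25 + z))/4 = (2*D/(25 + z))/4 = D/(2*(25 + z)))
E(204, -111) + 43457 = (½)*204/(25 - 111) + 43457 = (½)*204/(-86) + 43457 = (½)*204*(-1/86) + 43457 = -51/43 + 43457 = 1868600/43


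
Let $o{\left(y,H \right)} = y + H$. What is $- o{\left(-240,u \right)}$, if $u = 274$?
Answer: $-34$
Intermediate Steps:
$o{\left(y,H \right)} = H + y$
$- o{\left(-240,u \right)} = - (274 - 240) = \left(-1\right) 34 = -34$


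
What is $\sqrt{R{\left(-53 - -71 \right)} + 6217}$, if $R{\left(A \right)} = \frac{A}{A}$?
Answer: $\sqrt{6218} \approx 78.854$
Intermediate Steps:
$R{\left(A \right)} = 1$
$\sqrt{R{\left(-53 - -71 \right)} + 6217} = \sqrt{1 + 6217} = \sqrt{6218}$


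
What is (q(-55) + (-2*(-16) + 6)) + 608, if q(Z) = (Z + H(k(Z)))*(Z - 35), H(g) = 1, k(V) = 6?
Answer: 5506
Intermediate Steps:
q(Z) = (1 + Z)*(-35 + Z) (q(Z) = (Z + 1)*(Z - 35) = (1 + Z)*(-35 + Z))
(q(-55) + (-2*(-16) + 6)) + 608 = ((-35 + (-55)² - 34*(-55)) + (-2*(-16) + 6)) + 608 = ((-35 + 3025 + 1870) + (32 + 6)) + 608 = (4860 + 38) + 608 = 4898 + 608 = 5506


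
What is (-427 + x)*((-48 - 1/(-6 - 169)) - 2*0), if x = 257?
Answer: 285566/35 ≈ 8159.0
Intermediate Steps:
(-427 + x)*((-48 - 1/(-6 - 169)) - 2*0) = (-427 + 257)*((-48 - 1/(-6 - 169)) - 2*0) = -170*((-48 - 1/(-175)) + 0) = -170*((-48 - 1*(-1/175)) + 0) = -170*((-48 + 1/175) + 0) = -170*(-8399/175 + 0) = -170*(-8399/175) = 285566/35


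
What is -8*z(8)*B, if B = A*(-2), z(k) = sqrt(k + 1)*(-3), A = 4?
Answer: -576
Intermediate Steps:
z(k) = -3*sqrt(1 + k) (z(k) = sqrt(1 + k)*(-3) = -3*sqrt(1 + k))
B = -8 (B = 4*(-2) = -8)
-8*z(8)*B = -8*(-3*sqrt(1 + 8))*(-8) = -8*(-3*sqrt(9))*(-8) = -8*(-3*3)*(-8) = -(-72)*(-8) = -8*72 = -576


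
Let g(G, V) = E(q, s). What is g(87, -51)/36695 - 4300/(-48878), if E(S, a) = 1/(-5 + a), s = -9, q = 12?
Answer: 1104495061/12555047470 ≈ 0.087972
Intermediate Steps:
g(G, V) = -1/14 (g(G, V) = 1/(-5 - 9) = 1/(-14) = -1/14)
g(87, -51)/36695 - 4300/(-48878) = -1/14/36695 - 4300/(-48878) = -1/14*1/36695 - 4300*(-1/48878) = -1/513730 + 2150/24439 = 1104495061/12555047470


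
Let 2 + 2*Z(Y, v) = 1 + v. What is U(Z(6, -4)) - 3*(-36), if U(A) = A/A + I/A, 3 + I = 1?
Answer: 549/5 ≈ 109.80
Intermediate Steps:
Z(Y, v) = -½ + v/2 (Z(Y, v) = -1 + (1 + v)/2 = -1 + (½ + v/2) = -½ + v/2)
I = -2 (I = -3 + 1 = -2)
U(A) = 1 - 2/A (U(A) = A/A - 2/A = 1 - 2/A)
U(Z(6, -4)) - 3*(-36) = (-2 + (-½ + (½)*(-4)))/(-½ + (½)*(-4)) - 3*(-36) = (-2 + (-½ - 2))/(-½ - 2) + 108 = (-2 - 5/2)/(-5/2) + 108 = -⅖*(-9/2) + 108 = 9/5 + 108 = 549/5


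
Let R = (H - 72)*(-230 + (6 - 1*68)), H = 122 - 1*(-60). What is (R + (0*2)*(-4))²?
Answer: 1031694400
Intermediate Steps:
H = 182 (H = 122 + 60 = 182)
R = -32120 (R = (182 - 72)*(-230 + (6 - 1*68)) = 110*(-230 + (6 - 68)) = 110*(-230 - 62) = 110*(-292) = -32120)
(R + (0*2)*(-4))² = (-32120 + (0*2)*(-4))² = (-32120 + 0*(-4))² = (-32120 + 0)² = (-32120)² = 1031694400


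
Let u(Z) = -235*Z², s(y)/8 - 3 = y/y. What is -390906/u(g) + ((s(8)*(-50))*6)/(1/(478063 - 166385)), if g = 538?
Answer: -101760632891900547/34009670 ≈ -2.9921e+9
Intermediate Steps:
s(y) = 32 (s(y) = 24 + 8*(y/y) = 24 + 8*1 = 24 + 8 = 32)
-390906/u(g) + ((s(8)*(-50))*6)/(1/(478063 - 166385)) = -390906/((-235*538²)) + ((32*(-50))*6)/(1/(478063 - 166385)) = -390906/((-235*289444)) + (-1600*6)/(1/311678) = -390906/(-68019340) - 9600/1/311678 = -390906*(-1/68019340) - 9600*311678 = 195453/34009670 - 2992108800 = -101760632891900547/34009670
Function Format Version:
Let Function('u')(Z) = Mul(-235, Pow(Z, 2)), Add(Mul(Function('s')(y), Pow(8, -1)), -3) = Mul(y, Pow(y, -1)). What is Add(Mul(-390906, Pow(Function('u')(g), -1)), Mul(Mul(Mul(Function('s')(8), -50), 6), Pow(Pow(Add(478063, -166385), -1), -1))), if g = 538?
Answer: Rational(-101760632891900547, 34009670) ≈ -2.9921e+9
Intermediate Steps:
Function('s')(y) = 32 (Function('s')(y) = Add(24, Mul(8, Mul(y, Pow(y, -1)))) = Add(24, Mul(8, 1)) = Add(24, 8) = 32)
Add(Mul(-390906, Pow(Function('u')(g), -1)), Mul(Mul(Mul(Function('s')(8), -50), 6), Pow(Pow(Add(478063, -166385), -1), -1))) = Add(Mul(-390906, Pow(Mul(-235, Pow(538, 2)), -1)), Mul(Mul(Mul(32, -50), 6), Pow(Pow(Add(478063, -166385), -1), -1))) = Add(Mul(-390906, Pow(Mul(-235, 289444), -1)), Mul(Mul(-1600, 6), Pow(Pow(311678, -1), -1))) = Add(Mul(-390906, Pow(-68019340, -1)), Mul(-9600, Pow(Rational(1, 311678), -1))) = Add(Mul(-390906, Rational(-1, 68019340)), Mul(-9600, 311678)) = Add(Rational(195453, 34009670), -2992108800) = Rational(-101760632891900547, 34009670)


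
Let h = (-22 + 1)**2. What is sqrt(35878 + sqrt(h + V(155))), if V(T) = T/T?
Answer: sqrt(35878 + sqrt(442)) ≈ 189.47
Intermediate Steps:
V(T) = 1
h = 441 (h = (-21)**2 = 441)
sqrt(35878 + sqrt(h + V(155))) = sqrt(35878 + sqrt(441 + 1)) = sqrt(35878 + sqrt(442))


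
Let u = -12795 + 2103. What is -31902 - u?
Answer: -21210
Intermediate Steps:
u = -10692
-31902 - u = -31902 - 1*(-10692) = -31902 + 10692 = -21210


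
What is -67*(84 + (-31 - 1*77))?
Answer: 1608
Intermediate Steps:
-67*(84 + (-31 - 1*77)) = -67*(84 + (-31 - 77)) = -67*(84 - 108) = -67*(-24) = 1608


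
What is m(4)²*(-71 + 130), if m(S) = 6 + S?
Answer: 5900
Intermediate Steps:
m(4)²*(-71 + 130) = (6 + 4)²*(-71 + 130) = 10²*59 = 100*59 = 5900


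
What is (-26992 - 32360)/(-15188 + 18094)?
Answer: -29676/1453 ≈ -20.424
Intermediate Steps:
(-26992 - 32360)/(-15188 + 18094) = -59352/2906 = -59352*1/2906 = -29676/1453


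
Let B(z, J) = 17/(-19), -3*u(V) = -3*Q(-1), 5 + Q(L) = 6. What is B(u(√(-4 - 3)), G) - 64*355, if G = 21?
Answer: -431697/19 ≈ -22721.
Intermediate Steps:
Q(L) = 1 (Q(L) = -5 + 6 = 1)
u(V) = 1 (u(V) = -(-1) = -⅓*(-3) = 1)
B(z, J) = -17/19 (B(z, J) = 17*(-1/19) = -17/19)
B(u(√(-4 - 3)), G) - 64*355 = -17/19 - 64*355 = -17/19 - 22720 = -431697/19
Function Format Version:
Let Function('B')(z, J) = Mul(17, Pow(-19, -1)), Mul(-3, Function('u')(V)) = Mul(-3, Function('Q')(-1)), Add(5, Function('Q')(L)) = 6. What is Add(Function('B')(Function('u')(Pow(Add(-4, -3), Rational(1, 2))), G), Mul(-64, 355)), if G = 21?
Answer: Rational(-431697, 19) ≈ -22721.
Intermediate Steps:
Function('Q')(L) = 1 (Function('Q')(L) = Add(-5, 6) = 1)
Function('u')(V) = 1 (Function('u')(V) = Mul(Rational(-1, 3), Mul(-3, 1)) = Mul(Rational(-1, 3), -3) = 1)
Function('B')(z, J) = Rational(-17, 19) (Function('B')(z, J) = Mul(17, Rational(-1, 19)) = Rational(-17, 19))
Add(Function('B')(Function('u')(Pow(Add(-4, -3), Rational(1, 2))), G), Mul(-64, 355)) = Add(Rational(-17, 19), Mul(-64, 355)) = Add(Rational(-17, 19), -22720) = Rational(-431697, 19)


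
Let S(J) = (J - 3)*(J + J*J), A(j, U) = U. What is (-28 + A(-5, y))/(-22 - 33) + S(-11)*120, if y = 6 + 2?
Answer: -2032796/11 ≈ -1.8480e+5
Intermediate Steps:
y = 8
S(J) = (-3 + J)*(J + J²)
(-28 + A(-5, y))/(-22 - 33) + S(-11)*120 = (-28 + 8)/(-22 - 33) - 11*(-3 + (-11)² - 2*(-11))*120 = -20/(-55) - 11*(-3 + 121 + 22)*120 = -20*(-1/55) - 11*140*120 = 4/11 - 1540*120 = 4/11 - 184800 = -2032796/11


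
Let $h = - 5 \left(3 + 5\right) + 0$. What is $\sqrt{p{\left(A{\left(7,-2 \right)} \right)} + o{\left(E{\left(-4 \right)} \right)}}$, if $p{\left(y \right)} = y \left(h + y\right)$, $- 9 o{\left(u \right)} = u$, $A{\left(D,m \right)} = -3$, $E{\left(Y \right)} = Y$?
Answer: $\frac{\sqrt{1165}}{3} \approx 11.377$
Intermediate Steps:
$o{\left(u \right)} = - \frac{u}{9}$
$h = -40$ ($h = \left(-5\right) 8 + 0 = -40 + 0 = -40$)
$p{\left(y \right)} = y \left(-40 + y\right)$
$\sqrt{p{\left(A{\left(7,-2 \right)} \right)} + o{\left(E{\left(-4 \right)} \right)}} = \sqrt{- 3 \left(-40 - 3\right) - - \frac{4}{9}} = \sqrt{\left(-3\right) \left(-43\right) + \frac{4}{9}} = \sqrt{129 + \frac{4}{9}} = \sqrt{\frac{1165}{9}} = \frac{\sqrt{1165}}{3}$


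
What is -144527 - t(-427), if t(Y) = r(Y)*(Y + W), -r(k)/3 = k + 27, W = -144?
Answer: 540673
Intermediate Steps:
r(k) = -81 - 3*k (r(k) = -3*(k + 27) = -3*(27 + k) = -81 - 3*k)
t(Y) = (-144 + Y)*(-81 - 3*Y) (t(Y) = (-81 - 3*Y)*(Y - 144) = (-81 - 3*Y)*(-144 + Y) = (-144 + Y)*(-81 - 3*Y))
-144527 - t(-427) = -144527 - (-3)*(-144 - 427)*(27 - 427) = -144527 - (-3)*(-571)*(-400) = -144527 - 1*(-685200) = -144527 + 685200 = 540673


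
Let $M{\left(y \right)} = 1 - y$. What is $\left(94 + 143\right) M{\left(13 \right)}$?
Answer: $-2844$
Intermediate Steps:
$\left(94 + 143\right) M{\left(13 \right)} = \left(94 + 143\right) \left(1 - 13\right) = 237 \left(1 - 13\right) = 237 \left(-12\right) = -2844$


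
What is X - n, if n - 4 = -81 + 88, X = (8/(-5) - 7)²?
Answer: 1574/25 ≈ 62.960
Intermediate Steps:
X = 1849/25 (X = (8*(-⅕) - 7)² = (-8/5 - 7)² = (-43/5)² = 1849/25 ≈ 73.960)
n = 11 (n = 4 + (-81 + 88) = 4 + 7 = 11)
X - n = 1849/25 - 1*11 = 1849/25 - 11 = 1574/25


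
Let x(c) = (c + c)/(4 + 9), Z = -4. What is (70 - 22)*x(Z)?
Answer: -384/13 ≈ -29.538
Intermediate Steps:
x(c) = 2*c/13 (x(c) = (2*c)/13 = (2*c)*(1/13) = 2*c/13)
(70 - 22)*x(Z) = (70 - 22)*((2/13)*(-4)) = 48*(-8/13) = -384/13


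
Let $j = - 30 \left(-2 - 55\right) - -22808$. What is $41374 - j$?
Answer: $16856$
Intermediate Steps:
$j = 24518$ ($j = \left(-30\right) \left(-57\right) + 22808 = 1710 + 22808 = 24518$)
$41374 - j = 41374 - 24518 = 16856$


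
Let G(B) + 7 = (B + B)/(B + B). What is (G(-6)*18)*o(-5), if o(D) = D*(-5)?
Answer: -2700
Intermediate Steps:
o(D) = -5*D
G(B) = -6 (G(B) = -7 + (B + B)/(B + B) = -7 + (2*B)/((2*B)) = -7 + (2*B)*(1/(2*B)) = -7 + 1 = -6)
(G(-6)*18)*o(-5) = (-6*18)*(-5*(-5)) = -108*25 = -2700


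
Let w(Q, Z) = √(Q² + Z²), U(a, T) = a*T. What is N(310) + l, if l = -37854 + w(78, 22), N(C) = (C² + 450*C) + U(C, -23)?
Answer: 190616 + 2*√1642 ≈ 1.9070e+5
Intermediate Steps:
U(a, T) = T*a
N(C) = C² + 427*C (N(C) = (C² + 450*C) - 23*C = C² + 427*C)
l = -37854 + 2*√1642 (l = -37854 + √(78² + 22²) = -37854 + √(6084 + 484) = -37854 + √6568 = -37854 + 2*√1642 ≈ -37773.)
N(310) + l = 310*(427 + 310) + (-37854 + 2*√1642) = 310*737 + (-37854 + 2*√1642) = 228470 + (-37854 + 2*√1642) = 190616 + 2*√1642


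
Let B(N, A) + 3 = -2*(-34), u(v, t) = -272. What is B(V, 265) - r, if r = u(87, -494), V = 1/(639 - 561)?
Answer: 337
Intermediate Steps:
V = 1/78 ≈ 0.012821
r = -272
B(N, A) = 65 (B(N, A) = -3 - 2*(-34) = -3 + 68 = 65)
B(V, 265) - r = 65 - 1*(-272) = 65 + 272 = 337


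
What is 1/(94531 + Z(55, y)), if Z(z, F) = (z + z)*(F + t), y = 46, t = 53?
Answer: 1/105421 ≈ 9.4858e-6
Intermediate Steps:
Z(z, F) = 2*z*(53 + F) (Z(z, F) = (z + z)*(F + 53) = (2*z)*(53 + F) = 2*z*(53 + F))
1/(94531 + Z(55, y)) = 1/(94531 + 2*55*(53 + 46)) = 1/(94531 + 2*55*99) = 1/(94531 + 10890) = 1/105421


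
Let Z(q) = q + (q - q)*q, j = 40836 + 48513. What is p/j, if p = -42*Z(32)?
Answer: -448/29783 ≈ -0.015042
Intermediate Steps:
j = 89349
Z(q) = q (Z(q) = q + 0*q = q + 0 = q)
p = -1344 (p = -42*32 = -1344)
p/j = -1344/89349 = -1344*1/89349 = -448/29783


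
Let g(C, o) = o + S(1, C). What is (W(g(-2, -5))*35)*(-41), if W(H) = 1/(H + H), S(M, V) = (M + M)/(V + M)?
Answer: 205/2 ≈ 102.50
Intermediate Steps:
S(M, V) = 2*M/(M + V) (S(M, V) = (2*M)/(M + V) = 2*M/(M + V))
g(C, o) = o + 2/(1 + C) (g(C, o) = o + 2*1/(1 + C) = o + 2/(1 + C))
W(H) = 1/(2*H)
(W(g(-2, -5))*35)*(-41) = ((1/(2*(((2 - 5*(1 - 2))/(1 - 2)))))*35)*(-41) = ((1/(2*(((2 - 5*(-1))/(-1)))))*35)*(-41) = ((1/(2*((-(2 + 5)))))*35)*(-41) = ((1/(2*((-1*7))))*35)*(-41) = (((1/2)/(-7))*35)*(-41) = (((1/2)*(-1/7))*35)*(-41) = -1/14*35*(-41) = -5/2*(-41) = 205/2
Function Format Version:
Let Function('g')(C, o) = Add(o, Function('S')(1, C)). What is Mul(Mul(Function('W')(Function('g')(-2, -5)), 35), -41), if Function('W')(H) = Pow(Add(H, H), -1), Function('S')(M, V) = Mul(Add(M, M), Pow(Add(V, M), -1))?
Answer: Rational(205, 2) ≈ 102.50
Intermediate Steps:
Function('S')(M, V) = Mul(2, M, Pow(Add(M, V), -1)) (Function('S')(M, V) = Mul(Mul(2, M), Pow(Add(M, V), -1)) = Mul(2, M, Pow(Add(M, V), -1)))
Function('g')(C, o) = Add(o, Mul(2, Pow(Add(1, C), -1))) (Function('g')(C, o) = Add(o, Mul(2, 1, Pow(Add(1, C), -1))) = Add(o, Mul(2, Pow(Add(1, C), -1))))
Function('W')(H) = Mul(Rational(1, 2), Pow(H, -1)) (Function('W')(H) = Pow(Mul(2, H), -1) = Mul(Rational(1, 2), Pow(H, -1)))
Mul(Mul(Function('W')(Function('g')(-2, -5)), 35), -41) = Mul(Mul(Mul(Rational(1, 2), Pow(Mul(Pow(Add(1, -2), -1), Add(2, Mul(-5, Add(1, -2)))), -1)), 35), -41) = Mul(Mul(Mul(Rational(1, 2), Pow(Mul(Pow(-1, -1), Add(2, Mul(-5, -1))), -1)), 35), -41) = Mul(Mul(Mul(Rational(1, 2), Pow(Mul(-1, Add(2, 5)), -1)), 35), -41) = Mul(Mul(Mul(Rational(1, 2), Pow(Mul(-1, 7), -1)), 35), -41) = Mul(Mul(Mul(Rational(1, 2), Pow(-7, -1)), 35), -41) = Mul(Mul(Mul(Rational(1, 2), Rational(-1, 7)), 35), -41) = Mul(Mul(Rational(-1, 14), 35), -41) = Mul(Rational(-5, 2), -41) = Rational(205, 2)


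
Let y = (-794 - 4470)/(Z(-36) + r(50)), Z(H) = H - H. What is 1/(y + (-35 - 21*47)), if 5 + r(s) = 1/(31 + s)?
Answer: 101/3374 ≈ 0.029935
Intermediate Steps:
r(s) = -5 + 1/(31 + s)
Z(H) = 0
y = 106596/101 (y = (-794 - 4470)/(0 + (-154 - 5*50)/(31 + 50)) = -5264/(0 + (-154 - 250)/81) = -5264/(0 + (1/81)*(-404)) = -5264/(0 - 404/81) = -5264/(-404/81) = -5264*(-81/404) = 106596/101 ≈ 1055.4)
1/(y + (-35 - 21*47)) = 1/(106596/101 + (-35 - 21*47)) = 1/(106596/101 + (-35 - 987)) = 1/(106596/101 - 1022) = 1/(3374/101) = 101/3374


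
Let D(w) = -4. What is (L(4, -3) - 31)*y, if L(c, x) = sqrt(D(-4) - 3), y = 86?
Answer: -2666 + 86*I*sqrt(7) ≈ -2666.0 + 227.53*I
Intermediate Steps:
L(c, x) = I*sqrt(7) (L(c, x) = sqrt(-4 - 3) = sqrt(-7) = I*sqrt(7))
(L(4, -3) - 31)*y = (I*sqrt(7) - 31)*86 = (-31 + I*sqrt(7))*86 = -2666 + 86*I*sqrt(7)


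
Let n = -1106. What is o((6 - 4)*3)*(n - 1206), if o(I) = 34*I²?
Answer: -2829888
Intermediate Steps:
o((6 - 4)*3)*(n - 1206) = (34*((6 - 4)*3)²)*(-1106 - 1206) = (34*(2*3)²)*(-2312) = (34*6²)*(-2312) = (34*36)*(-2312) = 1224*(-2312) = -2829888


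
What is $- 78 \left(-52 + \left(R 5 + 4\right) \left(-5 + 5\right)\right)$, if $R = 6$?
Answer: $4056$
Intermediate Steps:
$- 78 \left(-52 + \left(R 5 + 4\right) \left(-5 + 5\right)\right) = - 78 \left(-52 + \left(6 \cdot 5 + 4\right) \left(-5 + 5\right)\right) = - 78 \left(-52 + \left(30 + 4\right) 0\right) = - 78 \left(-52 + 34 \cdot 0\right) = - 78 \left(-52 + 0\right) = \left(-78\right) \left(-52\right) = 4056$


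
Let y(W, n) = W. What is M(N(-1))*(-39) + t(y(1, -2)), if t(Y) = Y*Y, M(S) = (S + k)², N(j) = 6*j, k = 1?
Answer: -974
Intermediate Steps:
M(S) = (1 + S)² (M(S) = (S + 1)² = (1 + S)²)
t(Y) = Y²
M(N(-1))*(-39) + t(y(1, -2)) = (1 + 6*(-1))²*(-39) + 1² = (1 - 6)²*(-39) + 1 = (-5)²*(-39) + 1 = 25*(-39) + 1 = -975 + 1 = -974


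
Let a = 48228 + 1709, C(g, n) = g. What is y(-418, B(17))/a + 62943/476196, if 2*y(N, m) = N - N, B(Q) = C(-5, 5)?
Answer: 20981/158732 ≈ 0.13218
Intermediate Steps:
B(Q) = -5
a = 49937
y(N, m) = 0 (y(N, m) = (N - N)/2 = (1/2)*0 = 0)
y(-418, B(17))/a + 62943/476196 = 0/49937 + 62943/476196 = 0*(1/49937) + 62943*(1/476196) = 0 + 20981/158732 = 20981/158732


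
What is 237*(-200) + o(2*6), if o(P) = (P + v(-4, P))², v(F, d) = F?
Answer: -47336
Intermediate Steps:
o(P) = (-4 + P)² (o(P) = (P - 4)² = (-4 + P)²)
237*(-200) + o(2*6) = 237*(-200) + (-4 + 2*6)² = -47400 + (-4 + 12)² = -47400 + 8² = -47400 + 64 = -47336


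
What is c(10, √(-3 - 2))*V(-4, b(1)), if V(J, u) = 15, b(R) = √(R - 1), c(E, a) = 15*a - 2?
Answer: -30 + 225*I*√5 ≈ -30.0 + 503.12*I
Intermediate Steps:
c(E, a) = -2 + 15*a
b(R) = √(-1 + R)
c(10, √(-3 - 2))*V(-4, b(1)) = (-2 + 15*√(-3 - 2))*15 = (-2 + 15*√(-5))*15 = (-2 + 15*(I*√5))*15 = (-2 + 15*I*√5)*15 = -30 + 225*I*√5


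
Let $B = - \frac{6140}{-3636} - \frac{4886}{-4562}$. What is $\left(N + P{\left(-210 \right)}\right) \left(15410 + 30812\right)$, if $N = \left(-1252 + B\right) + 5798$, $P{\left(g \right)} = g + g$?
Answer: $\frac{395692216692872}{2073429} \approx 1.9084 \cdot 10^{8}$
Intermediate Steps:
$B = \frac{5722022}{2073429}$ ($B = \left(-6140\right) \left(- \frac{1}{3636}\right) - - \frac{2443}{2281} = \frac{1535}{909} + \frac{2443}{2281} = \frac{5722022}{2073429} \approx 2.7597$)
$P{\left(g \right)} = 2 g$
$N = \frac{9431530256}{2073429}$ ($N = \left(-1252 + \frac{5722022}{2073429}\right) + 5798 = - \frac{2590211086}{2073429} + 5798 = \frac{9431530256}{2073429} \approx 4548.8$)
$\left(N + P{\left(-210 \right)}\right) \left(15410 + 30812\right) = \left(\frac{9431530256}{2073429} + 2 \left(-210\right)\right) \left(15410 + 30812\right) = \left(\frac{9431530256}{2073429} - 420\right) 46222 = \frac{8560690076}{2073429} \cdot 46222 = \frac{395692216692872}{2073429}$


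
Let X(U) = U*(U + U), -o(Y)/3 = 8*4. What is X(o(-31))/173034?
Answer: 1024/9613 ≈ 0.10652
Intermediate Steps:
o(Y) = -96 (o(Y) = -24*4 = -3*32 = -96)
X(U) = 2*U**2 (X(U) = U*(2*U) = 2*U**2)
X(o(-31))/173034 = (2*(-96)**2)/173034 = (2*9216)*(1/173034) = 18432*(1/173034) = 1024/9613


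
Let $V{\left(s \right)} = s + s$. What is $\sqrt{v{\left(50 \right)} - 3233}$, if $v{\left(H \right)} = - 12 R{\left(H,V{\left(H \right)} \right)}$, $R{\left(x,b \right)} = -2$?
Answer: $i \sqrt{3209} \approx 56.648 i$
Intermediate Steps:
$V{\left(s \right)} = 2 s$
$v{\left(H \right)} = 24$ ($v{\left(H \right)} = \left(-12\right) \left(-2\right) = 24$)
$\sqrt{v{\left(50 \right)} - 3233} = \sqrt{24 - 3233} = \sqrt{-3209} = i \sqrt{3209}$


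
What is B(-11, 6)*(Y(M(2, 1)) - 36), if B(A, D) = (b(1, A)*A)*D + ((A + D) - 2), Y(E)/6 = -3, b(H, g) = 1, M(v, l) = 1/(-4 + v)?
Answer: 3942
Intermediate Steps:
Y(E) = -18 (Y(E) = 6*(-3) = -18)
B(A, D) = -2 + A + D + A*D (B(A, D) = (1*A)*D + ((A + D) - 2) = A*D + (-2 + A + D) = -2 + A + D + A*D)
B(-11, 6)*(Y(M(2, 1)) - 36) = (-2 - 11 + 6 - 11*6)*(-18 - 36) = (-2 - 11 + 6 - 66)*(-54) = -73*(-54) = 3942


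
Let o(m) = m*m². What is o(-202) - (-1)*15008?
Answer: -8227400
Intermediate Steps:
o(m) = m³
o(-202) - (-1)*15008 = (-202)³ - (-1)*15008 = -8242408 - 1*(-15008) = -8242408 + 15008 = -8227400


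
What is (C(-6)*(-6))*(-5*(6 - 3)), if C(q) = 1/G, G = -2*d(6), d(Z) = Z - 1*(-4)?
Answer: -9/2 ≈ -4.5000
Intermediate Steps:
d(Z) = 4 + Z (d(Z) = Z + 4 = 4 + Z)
G = -20 (G = -2*(4 + 6) = -2*10 = -20)
C(q) = -1/20 (C(q) = 1/(-20) = -1/20)
(C(-6)*(-6))*(-5*(6 - 3)) = (-1/20*(-6))*(-5*(6 - 3)) = 3*(-5*3)/10 = (3/10)*(-15) = -9/2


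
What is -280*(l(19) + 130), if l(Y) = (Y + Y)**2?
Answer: -440720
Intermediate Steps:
l(Y) = 4*Y**2 (l(Y) = (2*Y)**2 = 4*Y**2)
-280*(l(19) + 130) = -280*(4*19**2 + 130) = -280*(4*361 + 130) = -280*(1444 + 130) = -280*1574 = -440720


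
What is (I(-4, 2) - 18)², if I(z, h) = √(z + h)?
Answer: (18 - I*√2)² ≈ 322.0 - 50.912*I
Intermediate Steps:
I(z, h) = √(h + z)
(I(-4, 2) - 18)² = (√(2 - 4) - 18)² = (√(-2) - 18)² = (I*√2 - 18)² = (-18 + I*√2)²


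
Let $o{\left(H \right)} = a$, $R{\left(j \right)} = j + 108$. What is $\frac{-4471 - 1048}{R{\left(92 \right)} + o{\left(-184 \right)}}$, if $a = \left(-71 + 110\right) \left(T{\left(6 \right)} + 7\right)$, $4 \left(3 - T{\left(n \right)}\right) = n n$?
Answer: $- \frac{5519}{239} \approx -23.092$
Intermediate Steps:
$R{\left(j \right)} = 108 + j$
$T{\left(n \right)} = 3 - \frac{n^{2}}{4}$ ($T{\left(n \right)} = 3 - \frac{n n}{4} = 3 - \frac{n^{2}}{4}$)
$a = 39$ ($a = \left(-71 + 110\right) \left(\left(3 - \frac{6^{2}}{4}\right) + 7\right) = 39 \left(\left(3 - 9\right) + 7\right) = 39 \left(-6 + 7\right) = 39 \cdot 1 = 39$)
$o{\left(H \right)} = 39$
$\frac{-4471 - 1048}{R{\left(92 \right)} + o{\left(-184 \right)}} = \frac{-4471 - 1048}{\left(108 + 92\right) + 39} = - \frac{5519}{200 + 39} = - \frac{5519}{239}$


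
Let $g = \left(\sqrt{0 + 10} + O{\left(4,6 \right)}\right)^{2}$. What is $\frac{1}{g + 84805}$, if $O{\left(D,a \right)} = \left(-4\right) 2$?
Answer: $\frac{84879}{7204442081} + \frac{16 \sqrt{10}}{7204442081} \approx 1.1789 \cdot 10^{-5}$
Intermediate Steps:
$O{\left(D,a \right)} = -8$
$g = \left(-8 + \sqrt{10}\right)^{2}$ ($g = \left(\sqrt{0 + 10} - 8\right)^{2} = \left(\sqrt{10} - 8\right)^{2} = \left(-8 + \sqrt{10}\right)^{2} \approx 23.404$)
$\frac{1}{g + 84805} = \frac{1}{\left(8 - \sqrt{10}\right)^{2} + 84805} = \frac{1}{84805 + \left(8 - \sqrt{10}\right)^{2}}$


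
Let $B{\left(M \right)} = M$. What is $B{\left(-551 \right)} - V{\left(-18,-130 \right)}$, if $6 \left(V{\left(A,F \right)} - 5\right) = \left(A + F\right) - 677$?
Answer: $- \frac{837}{2} \approx -418.5$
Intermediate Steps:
$V{\left(A,F \right)} = - \frac{647}{6} + \frac{A}{6} + \frac{F}{6}$ ($V{\left(A,F \right)} = 5 + \frac{\left(A + F\right) - 677}{6} = 5 + \frac{-677 + A + F}{6} = 5 + \left(- \frac{677}{6} + \frac{A}{6} + \frac{F}{6}\right) = - \frac{647}{6} + \frac{A}{6} + \frac{F}{6}$)
$B{\left(-551 \right)} - V{\left(-18,-130 \right)} = -551 - \left(- \frac{647}{6} + \frac{1}{6} \left(-18\right) + \frac{1}{6} \left(-130\right)\right) = -551 - \left(- \frac{647}{6} - 3 - \frac{65}{3}\right) = -551 - - \frac{265}{2} = -551 + \frac{265}{2} = - \frac{837}{2}$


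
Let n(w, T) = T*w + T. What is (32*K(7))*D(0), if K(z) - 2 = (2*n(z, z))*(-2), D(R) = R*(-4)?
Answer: 0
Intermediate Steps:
D(R) = -4*R
n(w, T) = T + T*w
K(z) = 2 - 4*z*(1 + z) (K(z) = 2 + (2*(z*(1 + z)))*(-2) = 2 + (2*z*(1 + z))*(-2) = 2 - 4*z*(1 + z))
(32*K(7))*D(0) = (32*(2 - 4*7*(1 + 7)))*(-4*0) = (32*(2 - 4*7*8))*0 = (32*(2 - 224))*0 = (32*(-222))*0 = -7104*0 = 0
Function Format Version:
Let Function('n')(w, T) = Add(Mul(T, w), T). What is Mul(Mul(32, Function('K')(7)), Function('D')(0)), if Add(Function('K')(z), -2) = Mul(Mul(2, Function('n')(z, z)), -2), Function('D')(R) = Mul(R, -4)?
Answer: 0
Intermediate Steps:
Function('D')(R) = Mul(-4, R)
Function('n')(w, T) = Add(T, Mul(T, w))
Function('K')(z) = Add(2, Mul(-4, z, Add(1, z))) (Function('K')(z) = Add(2, Mul(Mul(2, Mul(z, Add(1, z))), -2)) = Add(2, Mul(Mul(2, z, Add(1, z)), -2)) = Add(2, Mul(-4, z, Add(1, z))))
Mul(Mul(32, Function('K')(7)), Function('D')(0)) = Mul(Mul(32, Add(2, Mul(-4, 7, Add(1, 7)))), Mul(-4, 0)) = Mul(Mul(32, Add(2, Mul(-4, 7, 8))), 0) = Mul(Mul(32, Add(2, -224)), 0) = Mul(Mul(32, -222), 0) = Mul(-7104, 0) = 0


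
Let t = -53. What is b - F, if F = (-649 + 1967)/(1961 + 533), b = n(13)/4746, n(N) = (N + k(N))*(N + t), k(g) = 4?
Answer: -1987787/2959131 ≈ -0.67175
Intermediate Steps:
n(N) = (-53 + N)*(4 + N) (n(N) = (N + 4)*(N - 53) = (4 + N)*(-53 + N) = (-53 + N)*(4 + N))
b = -340/2373 (b = (-212 + 13**2 - 49*13)/4746 = (-212 + 169 - 637)*(1/4746) = -680*1/4746 = -340/2373 ≈ -0.14328)
F = 659/1247 (F = 1318/2494 = 1318*(1/2494) = 659/1247 ≈ 0.52847)
b - F = -340/2373 - 1*659/1247 = -340/2373 - 659/1247 = -1987787/2959131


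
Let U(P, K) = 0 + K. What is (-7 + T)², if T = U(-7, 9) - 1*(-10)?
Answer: 144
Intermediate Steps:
U(P, K) = K
T = 19 (T = 9 - 1*(-10) = 9 + 10 = 19)
(-7 + T)² = (-7 + 19)² = 12² = 144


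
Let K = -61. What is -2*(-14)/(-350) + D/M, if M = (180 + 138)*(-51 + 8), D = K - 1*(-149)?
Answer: -14774/170925 ≈ -0.086436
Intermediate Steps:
D = 88 (D = -61 - 1*(-149) = -61 + 149 = 88)
M = -13674 (M = 318*(-43) = -13674)
-2*(-14)/(-350) + D/M = -2*(-14)/(-350) + 88/(-13674) = 28*(-1/350) + 88*(-1/13674) = -2/25 - 44/6837 = -14774/170925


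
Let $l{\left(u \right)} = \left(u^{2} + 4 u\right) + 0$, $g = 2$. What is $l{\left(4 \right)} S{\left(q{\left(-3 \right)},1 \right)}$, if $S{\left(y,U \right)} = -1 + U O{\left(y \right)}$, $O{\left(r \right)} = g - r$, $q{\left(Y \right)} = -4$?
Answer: $160$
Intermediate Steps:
$O{\left(r \right)} = 2 - r$
$l{\left(u \right)} = u^{2} + 4 u$
$S{\left(y,U \right)} = -1 + U \left(2 - y\right)$
$l{\left(4 \right)} S{\left(q{\left(-3 \right)},1 \right)} = 4 \left(4 + 4\right) \left(-1 - 1 \left(-2 - 4\right)\right) = 4 \cdot 8 \left(-1 - 1 \left(-6\right)\right) = 32 \left(-1 + 6\right) = 32 \cdot 5 = 160$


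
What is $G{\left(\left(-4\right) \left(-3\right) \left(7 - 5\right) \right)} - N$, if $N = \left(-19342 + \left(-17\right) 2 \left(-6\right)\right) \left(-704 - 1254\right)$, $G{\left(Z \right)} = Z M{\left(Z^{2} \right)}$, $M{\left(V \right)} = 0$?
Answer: $-37472204$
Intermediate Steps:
$G{\left(Z \right)} = 0$ ($G{\left(Z \right)} = Z 0 = 0$)
$N = 37472204$ ($N = \left(-19342 - -204\right) \left(-1958\right) = \left(-19342 + 204\right) \left(-1958\right) = \left(-19138\right) \left(-1958\right) = 37472204$)
$G{\left(\left(-4\right) \left(-3\right) \left(7 - 5\right) \right)} - N = 0 - 37472204 = -37472204$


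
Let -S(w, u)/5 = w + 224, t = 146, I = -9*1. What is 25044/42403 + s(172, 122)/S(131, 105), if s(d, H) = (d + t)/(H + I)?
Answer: 5009716146/8504981725 ≈ 0.58903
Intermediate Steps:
I = -9
s(d, H) = (146 + d)/(-9 + H) (s(d, H) = (d + 146)/(H - 9) = (146 + d)/(-9 + H))
S(w, u) = -1120 - 5*w (S(w, u) = -5*(w + 224) = -5*(224 + w) = -1120 - 5*w)
25044/42403 + s(172, 122)/S(131, 105) = 25044/42403 + ((146 + 172)/(-9 + 122))/(-1120 - 5*131) = 25044*(1/42403) + (318/113)/(-1120 - 655) = 25044/42403 + ((1/113)*318)/(-1775) = 25044/42403 + (318/113)*(-1/1775) = 25044/42403 - 318/200575 = 5009716146/8504981725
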